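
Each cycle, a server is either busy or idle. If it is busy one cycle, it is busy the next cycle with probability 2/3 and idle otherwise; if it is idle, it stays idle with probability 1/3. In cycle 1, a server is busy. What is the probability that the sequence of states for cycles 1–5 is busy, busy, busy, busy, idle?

8/81

Cycle 1 is given. For each transition, use the conditional probability from the current state:
P(busy | busy) = 2/3; P(busy | busy) = 2/3; P(busy | busy) = 2/3; P(idle | busy) = 1/3.
P = 2/3 × 2/3 × 2/3 × 1/3 = 8/81.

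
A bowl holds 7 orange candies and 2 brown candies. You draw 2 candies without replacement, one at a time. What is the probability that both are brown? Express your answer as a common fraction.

1/36

P = 2/9 × 1/8 = 2/72 = 1/36.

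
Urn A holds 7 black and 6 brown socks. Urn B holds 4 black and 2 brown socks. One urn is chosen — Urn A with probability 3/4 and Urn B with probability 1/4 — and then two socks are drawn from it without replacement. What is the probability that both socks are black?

157/520

From Urn A: P(both black) = (7/13)(6/12) = 7/26.
From Urn B: P(both black) = (4/6)(3/5) = 2/5.
Total probability = (3/4)(7/26) + (1/4)(2/5) = 157/520.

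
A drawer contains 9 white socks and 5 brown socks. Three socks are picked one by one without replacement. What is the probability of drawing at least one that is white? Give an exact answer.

P(no white) = 5/14 × 4/13 × 3/12 = 60/2184 = 5/182.
P(at least one) = 1 − 5/182 = 177/182.

177/182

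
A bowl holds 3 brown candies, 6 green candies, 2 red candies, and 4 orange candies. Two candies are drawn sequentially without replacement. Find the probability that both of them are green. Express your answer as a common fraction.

1/7

P(all green) = 6/15 × 5/14 = 30/210 = 1/7.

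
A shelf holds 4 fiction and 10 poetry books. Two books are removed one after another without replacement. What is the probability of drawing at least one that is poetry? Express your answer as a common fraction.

85/91

P(no poetry) = 4/14 × 3/13 = 12/182 = 6/91.
P(at least one) = 1 − 6/91 = 85/91.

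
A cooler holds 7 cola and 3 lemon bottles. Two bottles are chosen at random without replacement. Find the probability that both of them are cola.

P(every draw is cola) = 7/10 × 6/9 = 42/90 = 7/15.

7/15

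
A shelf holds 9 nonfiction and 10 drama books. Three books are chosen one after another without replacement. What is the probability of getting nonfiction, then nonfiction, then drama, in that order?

Multiply the probability of each draw given the previous ones:
P = 9/19 × 8/18 × 10/17 = 720/5814 = 40/323.

40/323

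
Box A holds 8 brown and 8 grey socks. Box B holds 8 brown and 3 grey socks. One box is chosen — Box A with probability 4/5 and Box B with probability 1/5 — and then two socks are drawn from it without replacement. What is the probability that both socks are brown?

From Box A: P(both brown) = (8/16)(7/15) = 7/30.
From Box B: P(both brown) = (8/11)(7/10) = 28/55.
Total probability = (4/5)(7/30) + (1/5)(28/55) = 238/825.

238/825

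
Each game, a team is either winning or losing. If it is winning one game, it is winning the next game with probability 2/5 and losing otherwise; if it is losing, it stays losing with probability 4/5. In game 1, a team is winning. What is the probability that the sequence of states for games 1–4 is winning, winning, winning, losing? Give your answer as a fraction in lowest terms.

Game 1 is given. For each transition, use the conditional probability from the current state:
P(winning | winning) = 2/5; P(winning | winning) = 2/5; P(losing | winning) = 3/5.
P = 2/5 × 2/5 × 3/5 = 12/125.

12/125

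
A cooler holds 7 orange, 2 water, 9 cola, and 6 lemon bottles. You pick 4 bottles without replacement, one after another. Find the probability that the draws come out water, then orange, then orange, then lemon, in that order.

1/506

Each draw changes the counts, so multiply the conditional probabilities along the sequence:
P = 2/24 × 7/23 × 6/22 × 6/21 = 504/255024 = 1/506.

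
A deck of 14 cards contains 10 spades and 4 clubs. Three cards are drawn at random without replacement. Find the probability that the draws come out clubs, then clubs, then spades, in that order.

Chain rule:
P = 4/14 × 3/13 × 10/12 = 120/2184 = 5/91.

5/91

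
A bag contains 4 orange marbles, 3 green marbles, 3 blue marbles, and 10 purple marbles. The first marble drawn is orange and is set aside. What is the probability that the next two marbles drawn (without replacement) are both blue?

1/57

After the first draw, 3 of the remaining 19 marbles are blue.
P = 3/19 × 2/18 = 6/342 = 1/57.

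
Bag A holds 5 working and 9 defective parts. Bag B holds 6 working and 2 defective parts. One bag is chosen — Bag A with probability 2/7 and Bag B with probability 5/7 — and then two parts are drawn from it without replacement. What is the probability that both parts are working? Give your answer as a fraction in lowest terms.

From Bag A: P(both working) = (5/14)(4/13) = 10/91.
From Bag B: P(both working) = (6/8)(5/7) = 15/28.
Total probability = (2/7)(10/91) + (5/7)(15/28) = 1055/2548.

1055/2548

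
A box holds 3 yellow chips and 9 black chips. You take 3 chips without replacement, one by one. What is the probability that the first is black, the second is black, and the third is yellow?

Multiply the probability of each draw given the previous ones:
P = 9/12 × 8/11 × 3/10 = 216/1320 = 9/55.

9/55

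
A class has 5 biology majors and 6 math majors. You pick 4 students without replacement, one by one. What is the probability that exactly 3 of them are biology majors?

2/11

One ordering (biology majors drawn first) has probability 5/11 × 4/10 × 3/9 × 6/8 = 360/7920 = 1/22.
There are C(4,3) = 4 such orderings, each equally likely, so P = 4 × 1/22 = 2/11.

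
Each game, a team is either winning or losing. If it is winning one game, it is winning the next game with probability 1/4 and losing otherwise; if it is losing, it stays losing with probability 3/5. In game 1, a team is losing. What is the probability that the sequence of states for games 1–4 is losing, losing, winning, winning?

3/50

Game 1 is given. For each transition, use the conditional probability from the current state:
P(losing | losing) = 3/5; P(winning | losing) = 2/5; P(winning | winning) = 1/4.
P = 3/5 × 2/5 × 1/4 = 6/100 = 3/50.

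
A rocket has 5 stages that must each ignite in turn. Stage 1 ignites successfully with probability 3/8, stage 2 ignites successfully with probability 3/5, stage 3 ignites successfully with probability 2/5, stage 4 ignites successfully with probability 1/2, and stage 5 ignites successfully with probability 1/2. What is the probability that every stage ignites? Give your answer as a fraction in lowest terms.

9/400

The events are sequential, so multiply the conditional probabilities:
P = 3/8 × 3/5 × 2/5 × 1/2 × 1/2 = 18/800 = 9/400.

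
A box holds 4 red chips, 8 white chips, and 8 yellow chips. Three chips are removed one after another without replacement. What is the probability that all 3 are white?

P(all white) = 8/20 × 7/19 × 6/18 = 336/6840 = 14/285.

14/285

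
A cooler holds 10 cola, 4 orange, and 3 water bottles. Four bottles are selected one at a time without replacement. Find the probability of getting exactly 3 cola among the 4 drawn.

One ordering (cola drawn first) has probability 10/17 × 9/16 × 8/15 × 7/14 = 5040/57120 = 3/34.
There are C(4,3) = 4 such orderings, each equally likely, so P = 4 × 3/34 = 6/17.

6/17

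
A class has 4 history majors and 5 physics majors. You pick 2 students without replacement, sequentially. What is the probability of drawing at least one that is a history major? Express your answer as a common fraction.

P(no history majors) = 5/9 × 4/8 = 20/72 = 5/18.
P(at least one) = 1 − 5/18 = 13/18.

13/18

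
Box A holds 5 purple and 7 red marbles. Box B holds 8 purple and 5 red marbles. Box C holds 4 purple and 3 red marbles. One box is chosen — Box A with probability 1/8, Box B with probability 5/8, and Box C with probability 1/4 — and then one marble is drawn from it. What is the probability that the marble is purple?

5063/8736

From Box A: P(purple) = 5/12.
From Box B: P(purple) = 8/13.
From Box C: P(purple) = 4/7.
Total probability = (1/8)(5/12) + (5/8)(8/13) + (1/4)(4/7) = 5063/8736.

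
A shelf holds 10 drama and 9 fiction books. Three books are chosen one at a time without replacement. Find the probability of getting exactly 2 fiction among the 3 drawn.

One ordering (fiction drawn first) has probability 9/19 × 8/18 × 10/17 = 720/5814 = 40/323.
There are C(3,2) = 3 such orderings, each equally likely, so P = 3 × 40/323 = 120/323.

120/323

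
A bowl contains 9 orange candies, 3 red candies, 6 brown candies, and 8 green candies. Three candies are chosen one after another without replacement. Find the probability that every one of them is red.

P(all red) = 3/26 × 2/25 × 1/24 = 6/15600 = 1/2600.

1/2600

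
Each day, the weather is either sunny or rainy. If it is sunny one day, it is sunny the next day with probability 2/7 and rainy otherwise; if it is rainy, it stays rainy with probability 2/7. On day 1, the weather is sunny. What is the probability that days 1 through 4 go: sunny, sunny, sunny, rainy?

20/343

Day 1 is given. For each transition, use the conditional probability from the current state:
P(sunny | sunny) = 2/7; P(sunny | sunny) = 2/7; P(rainy | sunny) = 5/7.
P = 2/7 × 2/7 × 5/7 = 20/343.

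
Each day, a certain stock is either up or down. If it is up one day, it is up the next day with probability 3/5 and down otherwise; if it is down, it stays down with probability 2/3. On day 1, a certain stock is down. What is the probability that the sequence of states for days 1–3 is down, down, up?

Day 1 is given. For each transition, use the conditional probability from the current state:
P(down | down) = 2/3; P(up | down) = 1/3.
P = 2/3 × 1/3 = 2/9.

2/9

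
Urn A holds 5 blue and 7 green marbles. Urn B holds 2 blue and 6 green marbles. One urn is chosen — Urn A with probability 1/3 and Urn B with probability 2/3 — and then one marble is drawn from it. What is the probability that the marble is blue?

11/36

From Urn A: P(blue) = 5/12.
From Urn B: P(blue) = 2/8.
Total probability = (1/3)(5/12) + (2/3)(2/8) = 11/36.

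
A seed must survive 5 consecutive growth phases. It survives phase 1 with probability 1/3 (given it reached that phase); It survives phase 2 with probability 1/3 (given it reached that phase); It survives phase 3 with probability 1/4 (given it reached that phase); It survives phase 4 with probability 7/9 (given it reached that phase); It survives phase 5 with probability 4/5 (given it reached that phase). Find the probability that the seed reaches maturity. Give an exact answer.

Multiplying along the chain,
P = 1/3 × 1/3 × 1/4 × 7/9 × 4/5 = 28/1620 = 7/405.

7/405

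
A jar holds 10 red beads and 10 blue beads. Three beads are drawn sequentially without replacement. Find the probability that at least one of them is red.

17/19

P(no red) = 10/20 × 9/19 × 8/18 = 720/6840 = 2/19.
P(at least one) = 1 − 2/19 = 17/19.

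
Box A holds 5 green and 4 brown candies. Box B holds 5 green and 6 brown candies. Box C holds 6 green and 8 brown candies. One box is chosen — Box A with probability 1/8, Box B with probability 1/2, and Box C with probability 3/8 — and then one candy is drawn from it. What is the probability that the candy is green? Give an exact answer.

From Box A: P(green) = 5/9.
From Box B: P(green) = 5/11.
From Box C: P(green) = 6/14.
Total probability = (1/8)(5/9) + (1/2)(5/11) + (3/8)(6/14) = 317/693.

317/693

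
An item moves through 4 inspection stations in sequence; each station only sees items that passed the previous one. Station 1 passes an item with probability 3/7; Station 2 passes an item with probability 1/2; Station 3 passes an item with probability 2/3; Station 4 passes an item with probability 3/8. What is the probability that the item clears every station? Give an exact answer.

3/56

Each stage is reached only if all earlier stages succeed, so
P = 3/7 × 1/2 × 2/3 × 3/8 = 18/336 = 3/56.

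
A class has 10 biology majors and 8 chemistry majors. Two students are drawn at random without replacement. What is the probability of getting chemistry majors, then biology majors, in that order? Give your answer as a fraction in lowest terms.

Chain rule:
P = 8/18 × 10/17 = 80/306 = 40/153.

40/153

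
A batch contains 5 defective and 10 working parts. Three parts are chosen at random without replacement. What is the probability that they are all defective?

P = 5/15 × 4/14 × 3/13 = 60/2730 = 2/91.

2/91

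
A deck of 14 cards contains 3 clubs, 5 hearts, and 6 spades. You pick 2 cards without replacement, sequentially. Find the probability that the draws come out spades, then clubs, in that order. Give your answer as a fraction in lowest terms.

Multiply the probability of each draw given the previous ones:
P = 6/14 × 3/13 = 18/182 = 9/91.

9/91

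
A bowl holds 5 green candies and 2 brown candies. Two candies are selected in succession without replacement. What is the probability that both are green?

P = 5/7 × 4/6 = 20/42 = 10/21.

10/21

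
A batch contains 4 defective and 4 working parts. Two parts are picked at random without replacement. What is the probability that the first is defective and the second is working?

Chain rule:
P = 4/8 × 4/7 = 16/56 = 2/7.

2/7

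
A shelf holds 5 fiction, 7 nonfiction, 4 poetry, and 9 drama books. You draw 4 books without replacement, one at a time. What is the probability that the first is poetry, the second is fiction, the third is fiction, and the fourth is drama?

3/1265

Each draw changes the counts, so multiply the conditional probabilities along the sequence:
P = 4/25 × 5/24 × 4/23 × 9/22 = 720/303600 = 3/1265.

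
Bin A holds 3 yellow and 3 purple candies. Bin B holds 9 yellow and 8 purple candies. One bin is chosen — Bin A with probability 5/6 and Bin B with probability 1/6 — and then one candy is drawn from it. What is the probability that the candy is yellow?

103/204

From Bin A: P(yellow) = 3/6.
From Bin B: P(yellow) = 9/17.
Total probability = (5/6)(3/6) + (1/6)(9/17) = 103/204.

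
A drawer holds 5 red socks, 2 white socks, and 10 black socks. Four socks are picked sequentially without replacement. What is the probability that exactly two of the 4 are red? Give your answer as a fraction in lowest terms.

One ordering (red drawn first) has probability 5/17 × 4/16 × 12/15 × 11/14 = 2640/57120 = 11/238.
There are C(4,2) = 6 such orderings, each equally likely, so P = 6 × 11/238 = 33/119.

33/119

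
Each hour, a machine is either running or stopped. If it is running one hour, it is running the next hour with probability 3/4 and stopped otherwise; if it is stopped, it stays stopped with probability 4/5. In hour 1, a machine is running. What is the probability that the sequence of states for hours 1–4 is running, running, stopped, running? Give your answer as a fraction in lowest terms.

3/80

Hour 1 is given. For each transition, use the conditional probability from the current state:
P(running | running) = 3/4; P(stopped | running) = 1/4; P(running | stopped) = 1/5.
P = 3/4 × 1/4 × 1/5 = 3/80.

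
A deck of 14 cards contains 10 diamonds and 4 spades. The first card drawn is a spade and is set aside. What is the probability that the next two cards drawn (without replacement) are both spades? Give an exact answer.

1/26

With the first card removed, 3 spades remain out of 13.
P = 3/13 × 2/12 = 6/156 = 1/26.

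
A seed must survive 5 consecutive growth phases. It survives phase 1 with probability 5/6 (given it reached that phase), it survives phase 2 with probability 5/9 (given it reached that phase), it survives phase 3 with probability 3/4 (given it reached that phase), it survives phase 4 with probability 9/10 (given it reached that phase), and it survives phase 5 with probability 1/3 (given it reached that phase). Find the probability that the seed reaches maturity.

The events are sequential, so multiply the conditional probabilities:
P = 5/6 × 5/9 × 3/4 × 9/10 × 1/3 = 675/6480 = 5/48.

5/48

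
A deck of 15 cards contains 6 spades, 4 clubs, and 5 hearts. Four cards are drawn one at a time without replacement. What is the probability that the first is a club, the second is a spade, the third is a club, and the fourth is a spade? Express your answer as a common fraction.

1/91

Chain rule:
P = 4/15 × 6/14 × 3/13 × 5/12 = 360/32760 = 1/91.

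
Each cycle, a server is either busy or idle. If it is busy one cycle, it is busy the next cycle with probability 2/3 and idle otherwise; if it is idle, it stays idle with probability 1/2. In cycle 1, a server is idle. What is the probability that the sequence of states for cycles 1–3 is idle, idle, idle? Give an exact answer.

Cycle 1 is given. For each transition, use the conditional probability from the current state:
P(idle | idle) = 1/2; P(idle | idle) = 1/2.
P = 1/2 × 1/2 = 1/4.

1/4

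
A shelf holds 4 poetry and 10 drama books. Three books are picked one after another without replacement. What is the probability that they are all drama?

30/91

P = 10/14 × 9/13 × 8/12 = 720/2184 = 30/91.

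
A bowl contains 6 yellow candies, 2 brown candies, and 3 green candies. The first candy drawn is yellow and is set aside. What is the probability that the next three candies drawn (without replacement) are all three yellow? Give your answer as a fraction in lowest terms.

After the first draw, 5 of the remaining 10 candies are yellow.
P = 5/10 × 4/9 × 3/8 = 60/720 = 1/12.

1/12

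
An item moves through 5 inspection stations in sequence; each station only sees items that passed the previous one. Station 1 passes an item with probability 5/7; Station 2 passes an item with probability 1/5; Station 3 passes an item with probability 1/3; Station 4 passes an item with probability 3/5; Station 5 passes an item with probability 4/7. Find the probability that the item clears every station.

4/245

Each stage is reached only if all earlier stages succeed, so
P = 5/7 × 1/5 × 1/3 × 3/5 × 4/7 = 60/3675 = 4/245.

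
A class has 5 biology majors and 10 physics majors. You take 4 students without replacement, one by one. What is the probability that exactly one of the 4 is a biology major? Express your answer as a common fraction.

One ordering (a biology major drawn first) has probability 5/15 × 10/14 × 9/13 × 8/12 = 3600/32760 = 10/91.
There are C(4,1) = 4 such orderings, each equally likely, so P = 4 × 10/91 = 40/91.

40/91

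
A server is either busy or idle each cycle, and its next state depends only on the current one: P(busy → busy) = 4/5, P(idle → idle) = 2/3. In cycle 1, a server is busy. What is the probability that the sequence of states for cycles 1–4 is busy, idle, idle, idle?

Cycle 1 is given. For each transition, use the conditional probability from the current state:
P(idle | busy) = 1/5; P(idle | idle) = 2/3; P(idle | idle) = 2/3.
P = 1/5 × 2/3 × 2/3 = 4/45.

4/45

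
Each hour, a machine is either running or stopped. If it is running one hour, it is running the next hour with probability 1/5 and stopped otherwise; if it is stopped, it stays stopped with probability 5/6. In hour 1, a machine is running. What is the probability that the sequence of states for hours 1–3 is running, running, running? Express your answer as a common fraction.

1/25

Hour 1 is given. For each transition, use the conditional probability from the current state:
P(running | running) = 1/5; P(running | running) = 1/5.
P = 1/5 × 1/5 = 1/25.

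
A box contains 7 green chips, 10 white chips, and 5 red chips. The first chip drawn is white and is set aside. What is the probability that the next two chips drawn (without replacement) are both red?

1/21

After the first draw, 5 of the remaining 21 chips are red.
P = 5/21 × 4/20 = 20/420 = 1/21.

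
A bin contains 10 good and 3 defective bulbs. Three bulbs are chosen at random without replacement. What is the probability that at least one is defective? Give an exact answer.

83/143

P(no defective) = 10/13 × 9/12 × 8/11 = 720/1716 = 60/143.
P(at least one) = 1 − 60/143 = 83/143.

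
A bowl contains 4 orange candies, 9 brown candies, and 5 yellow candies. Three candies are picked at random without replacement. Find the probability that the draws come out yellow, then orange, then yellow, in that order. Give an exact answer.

5/306

Multiply the probability of each draw given the previous ones:
P = 5/18 × 4/17 × 4/16 = 80/4896 = 5/306.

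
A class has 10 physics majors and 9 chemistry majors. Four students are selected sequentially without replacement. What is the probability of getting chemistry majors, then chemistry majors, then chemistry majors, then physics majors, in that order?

35/646

Multiply the probability of each draw given the previous ones:
P = 9/19 × 8/18 × 7/17 × 10/16 = 5040/93024 = 35/646.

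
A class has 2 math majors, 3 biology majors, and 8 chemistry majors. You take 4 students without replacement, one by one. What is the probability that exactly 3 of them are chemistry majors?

One ordering (chemistry majors drawn first) has probability 8/13 × 7/12 × 6/11 × 5/10 = 1680/17160 = 14/143.
There are C(4,3) = 4 such orderings, each equally likely, so P = 4 × 14/143 = 56/143.

56/143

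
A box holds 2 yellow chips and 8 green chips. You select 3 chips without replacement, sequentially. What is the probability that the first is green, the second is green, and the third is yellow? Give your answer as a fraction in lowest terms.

7/45

Each draw changes the counts, so multiply the conditional probabilities along the sequence:
P = 8/10 × 7/9 × 2/8 = 112/720 = 7/45.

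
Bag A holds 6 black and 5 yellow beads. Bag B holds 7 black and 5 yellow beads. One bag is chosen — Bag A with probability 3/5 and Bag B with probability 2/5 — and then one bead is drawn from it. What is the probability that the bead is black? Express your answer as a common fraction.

From Bag A: P(black) = 6/11.
From Bag B: P(black) = 7/12.
Total probability = (3/5)(6/11) + (2/5)(7/12) = 37/66.

37/66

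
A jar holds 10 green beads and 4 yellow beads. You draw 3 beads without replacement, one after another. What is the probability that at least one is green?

90/91

P(no green) = 4/14 × 3/13 × 2/12 = 24/2184 = 1/91.
P(at least one) = 1 − 1/91 = 90/91.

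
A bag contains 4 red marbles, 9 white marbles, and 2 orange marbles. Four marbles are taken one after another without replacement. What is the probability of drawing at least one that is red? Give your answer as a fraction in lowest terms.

69/91

P(no red) = 11/15 × 10/14 × 9/13 × 8/12 = 7920/32760 = 22/91.
P(at least one) = 1 − 22/91 = 69/91.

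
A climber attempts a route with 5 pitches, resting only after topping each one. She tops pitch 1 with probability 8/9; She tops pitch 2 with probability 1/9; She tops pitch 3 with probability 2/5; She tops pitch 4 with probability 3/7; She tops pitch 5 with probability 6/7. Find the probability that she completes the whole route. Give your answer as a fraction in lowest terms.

Multiplying along the chain,
P = 8/9 × 1/9 × 2/5 × 3/7 × 6/7 = 288/19845 = 32/2205.

32/2205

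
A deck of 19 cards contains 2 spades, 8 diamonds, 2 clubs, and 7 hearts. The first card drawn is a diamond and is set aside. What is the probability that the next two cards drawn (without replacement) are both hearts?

With the first card removed, 7 hearts remain out of 18.
P = 7/18 × 6/17 = 42/306 = 7/51.

7/51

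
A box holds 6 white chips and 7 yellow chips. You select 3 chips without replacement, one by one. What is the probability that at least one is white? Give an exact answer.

251/286

P(no white) = 7/13 × 6/12 × 5/11 = 210/1716 = 35/286.
P(at least one) = 1 − 35/286 = 251/286.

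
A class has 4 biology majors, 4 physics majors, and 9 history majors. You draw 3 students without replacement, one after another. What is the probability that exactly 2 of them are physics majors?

One ordering (physics majors drawn first) has probability 4/17 × 3/16 × 13/15 = 156/4080 = 13/340.
There are C(3,2) = 3 such orderings, each equally likely, so P = 3 × 13/340 = 39/340.

39/340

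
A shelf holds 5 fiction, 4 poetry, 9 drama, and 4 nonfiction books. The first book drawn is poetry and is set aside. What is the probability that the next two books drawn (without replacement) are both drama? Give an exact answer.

With the first book removed, 9 drama remain out of 21.
P = 9/21 × 8/20 = 72/420 = 6/35.

6/35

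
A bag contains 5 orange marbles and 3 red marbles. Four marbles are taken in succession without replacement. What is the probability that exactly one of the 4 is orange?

One ordering (orange drawn first) has probability 5/8 × 3/7 × 2/6 × 1/5 = 30/1680 = 1/56.
There are C(4,1) = 4 such orderings, each equally likely, so P = 4 × 1/56 = 1/14.

1/14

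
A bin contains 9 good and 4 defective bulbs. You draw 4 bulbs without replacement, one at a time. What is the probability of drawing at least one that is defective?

P(no defective) = 9/13 × 8/12 × 7/11 × 6/10 = 3024/17160 = 126/715.
P(at least one) = 1 − 126/715 = 589/715.

589/715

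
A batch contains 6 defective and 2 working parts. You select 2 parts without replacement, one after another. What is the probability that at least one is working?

13/28

P(no working) = 6/8 × 5/7 = 30/56 = 15/28.
P(at least one) = 1 − 15/28 = 13/28.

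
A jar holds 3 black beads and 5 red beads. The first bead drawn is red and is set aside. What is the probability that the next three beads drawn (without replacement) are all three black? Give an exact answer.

After the first draw, 3 of the remaining 7 beads are black.
P = 3/7 × 2/6 × 1/5 = 6/210 = 1/35.

1/35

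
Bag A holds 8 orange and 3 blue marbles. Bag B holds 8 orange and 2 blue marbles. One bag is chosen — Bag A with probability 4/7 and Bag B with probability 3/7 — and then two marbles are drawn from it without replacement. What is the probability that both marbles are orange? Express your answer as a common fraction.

From Bag A: P(both orange) = (8/11)(7/10) = 28/55.
From Bag B: P(both orange) = (8/10)(7/9) = 28/45.
Total probability = (4/7)(28/55) + (3/7)(28/45) = 92/165.

92/165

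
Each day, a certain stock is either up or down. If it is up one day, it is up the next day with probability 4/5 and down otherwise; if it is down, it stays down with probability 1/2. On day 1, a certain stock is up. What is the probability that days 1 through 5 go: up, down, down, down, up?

Day 1 is given. For each transition, use the conditional probability from the current state:
P(down | up) = 1/5; P(down | down) = 1/2; P(down | down) = 1/2; P(up | down) = 1/2.
P = 1/5 × 1/2 × 1/2 × 1/2 = 1/40.

1/40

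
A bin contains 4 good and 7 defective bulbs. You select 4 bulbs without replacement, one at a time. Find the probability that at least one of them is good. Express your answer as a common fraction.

59/66

P(no good) = 7/11 × 6/10 × 5/9 × 4/8 = 840/7920 = 7/66.
P(at least one) = 1 − 7/66 = 59/66.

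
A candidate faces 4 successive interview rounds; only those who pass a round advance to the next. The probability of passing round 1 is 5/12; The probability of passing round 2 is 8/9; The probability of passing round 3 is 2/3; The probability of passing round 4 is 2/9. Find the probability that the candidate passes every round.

40/729

Multiplying along the chain,
P = 5/12 × 8/9 × 2/3 × 2/9 = 160/2916 = 40/729.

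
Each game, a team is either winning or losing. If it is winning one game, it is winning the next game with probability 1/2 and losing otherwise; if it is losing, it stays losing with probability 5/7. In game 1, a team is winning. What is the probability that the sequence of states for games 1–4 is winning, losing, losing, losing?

Game 1 is given. For each transition, use the conditional probability from the current state:
P(losing | winning) = 1/2; P(losing | losing) = 5/7; P(losing | losing) = 5/7.
P = 1/2 × 5/7 × 5/7 = 25/98.

25/98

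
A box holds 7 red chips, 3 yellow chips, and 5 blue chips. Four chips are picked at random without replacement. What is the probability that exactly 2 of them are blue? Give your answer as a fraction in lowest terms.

One ordering (blue drawn first) has probability 5/15 × 4/14 × 10/13 × 9/12 = 1800/32760 = 5/91.
There are C(4,2) = 6 such orderings, each equally likely, so P = 6 × 5/91 = 30/91.

30/91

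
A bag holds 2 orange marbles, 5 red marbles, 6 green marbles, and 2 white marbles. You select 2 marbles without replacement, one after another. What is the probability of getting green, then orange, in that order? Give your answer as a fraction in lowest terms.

2/35

Multiply the probability of each draw given the previous ones:
P = 6/15 × 2/14 = 12/210 = 2/35.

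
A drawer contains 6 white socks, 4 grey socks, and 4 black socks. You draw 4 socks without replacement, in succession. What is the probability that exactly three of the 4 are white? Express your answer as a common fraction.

160/1001

One ordering (white drawn first) has probability 6/14 × 5/13 × 4/12 × 8/11 = 960/24024 = 40/1001.
There are C(4,3) = 4 such orderings, each equally likely, so P = 4 × 40/1001 = 160/1001.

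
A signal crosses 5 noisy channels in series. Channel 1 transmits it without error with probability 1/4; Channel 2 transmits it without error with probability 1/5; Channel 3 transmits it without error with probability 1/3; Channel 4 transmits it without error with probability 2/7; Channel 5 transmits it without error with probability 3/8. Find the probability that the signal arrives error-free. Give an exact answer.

1/560

Multiplying along the chain,
P = 1/4 × 1/5 × 1/3 × 2/7 × 3/8 = 6/3360 = 1/560.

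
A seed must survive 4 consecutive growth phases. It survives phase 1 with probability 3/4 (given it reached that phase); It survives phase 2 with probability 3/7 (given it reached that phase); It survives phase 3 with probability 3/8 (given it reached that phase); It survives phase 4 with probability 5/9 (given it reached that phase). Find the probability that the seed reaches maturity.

Each stage is reached only if all earlier stages succeed, so
P = 3/4 × 3/7 × 3/8 × 5/9 = 135/2016 = 15/224.

15/224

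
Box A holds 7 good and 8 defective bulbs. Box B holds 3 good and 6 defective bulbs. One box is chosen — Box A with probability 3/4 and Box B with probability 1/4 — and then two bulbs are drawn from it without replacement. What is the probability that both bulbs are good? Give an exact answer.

41/240

From Box A: P(both good) = (7/15)(6/14) = 1/5.
From Box B: P(both good) = (3/9)(2/8) = 1/12.
Total probability = (3/4)(1/5) + (1/4)(1/12) = 41/240.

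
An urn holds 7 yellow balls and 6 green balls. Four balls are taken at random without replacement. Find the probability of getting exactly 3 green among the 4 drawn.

28/143

One ordering (green drawn first) has probability 6/13 × 5/12 × 4/11 × 7/10 = 840/17160 = 7/143.
There are C(4,3) = 4 such orderings, each equally likely, so P = 4 × 7/143 = 28/143.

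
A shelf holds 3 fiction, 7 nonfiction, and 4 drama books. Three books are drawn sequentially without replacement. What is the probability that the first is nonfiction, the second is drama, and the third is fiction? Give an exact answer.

Chain rule:
P = 7/14 × 4/13 × 3/12 = 84/2184 = 1/26.

1/26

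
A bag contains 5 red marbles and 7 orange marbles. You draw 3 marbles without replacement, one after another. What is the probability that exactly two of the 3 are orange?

One ordering (orange drawn first) has probability 7/12 × 6/11 × 5/10 = 210/1320 = 7/44.
There are C(3,2) = 3 such orderings, each equally likely, so P = 3 × 7/44 = 21/44.

21/44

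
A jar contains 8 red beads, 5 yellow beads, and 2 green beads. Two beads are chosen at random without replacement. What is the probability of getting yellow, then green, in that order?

1/21

Each draw changes the counts, so multiply the conditional probabilities along the sequence:
P = 5/15 × 2/14 = 10/210 = 1/21.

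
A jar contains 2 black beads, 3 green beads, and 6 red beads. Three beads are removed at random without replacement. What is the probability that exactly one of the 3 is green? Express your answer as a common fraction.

One ordering (green drawn first) has probability 3/11 × 8/10 × 7/9 = 168/990 = 28/165.
There are C(3,1) = 3 such orderings, each equally likely, so P = 3 × 28/165 = 28/55.

28/55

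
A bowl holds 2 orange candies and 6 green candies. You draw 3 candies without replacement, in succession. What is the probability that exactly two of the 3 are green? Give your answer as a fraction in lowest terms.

15/28

One ordering (green drawn first) has probability 6/8 × 5/7 × 2/6 = 60/336 = 5/28.
There are C(3,2) = 3 such orderings, each equally likely, so P = 3 × 5/28 = 15/28.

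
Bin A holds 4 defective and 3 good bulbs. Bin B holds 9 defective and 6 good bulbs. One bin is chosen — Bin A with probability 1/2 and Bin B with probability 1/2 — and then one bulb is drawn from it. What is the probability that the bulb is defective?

From Bin A: P(defective) = 4/7.
From Bin B: P(defective) = 9/15.
Total probability = (1/2)(4/7) + (1/2)(9/15) = 41/70.

41/70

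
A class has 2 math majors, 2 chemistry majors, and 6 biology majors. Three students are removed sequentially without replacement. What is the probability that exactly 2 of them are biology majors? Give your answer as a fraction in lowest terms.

1/2

One ordering (biology majors drawn first) has probability 6/10 × 5/9 × 4/8 = 120/720 = 1/6.
There are C(3,2) = 3 such orderings, each equally likely, so P = 3 × 1/6 = 1/2.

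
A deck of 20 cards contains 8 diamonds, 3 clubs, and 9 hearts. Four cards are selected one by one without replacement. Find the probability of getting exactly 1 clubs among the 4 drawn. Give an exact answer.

One ordering (a club drawn first) has probability 3/20 × 17/19 × 16/18 × 15/17 = 12240/116280 = 2/19.
There are C(4,1) = 4 such orderings, each equally likely, so P = 4 × 2/19 = 8/19.

8/19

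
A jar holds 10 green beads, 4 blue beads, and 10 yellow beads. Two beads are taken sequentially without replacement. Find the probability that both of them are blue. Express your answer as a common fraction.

P = 4/24 × 3/23 = 12/552 = 1/46.

1/46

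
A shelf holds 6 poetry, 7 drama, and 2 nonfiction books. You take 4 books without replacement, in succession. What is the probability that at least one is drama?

P(no drama) = 8/15 × 7/14 × 6/13 × 5/12 = 1680/32760 = 2/39.
P(at least one) = 1 − 2/39 = 37/39.

37/39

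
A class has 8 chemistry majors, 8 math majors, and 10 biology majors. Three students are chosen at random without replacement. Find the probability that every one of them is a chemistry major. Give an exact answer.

7/325

P = 8/26 × 7/25 × 6/24 = 336/15600 = 7/325.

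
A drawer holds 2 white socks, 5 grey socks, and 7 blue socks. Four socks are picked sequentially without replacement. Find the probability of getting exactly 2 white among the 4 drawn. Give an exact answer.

One ordering (white drawn first) has probability 2/14 × 1/13 × 12/12 × 11/11 = 264/24024 = 1/91.
There are C(4,2) = 6 such orderings, each equally likely, so P = 6 × 1/91 = 6/91.

6/91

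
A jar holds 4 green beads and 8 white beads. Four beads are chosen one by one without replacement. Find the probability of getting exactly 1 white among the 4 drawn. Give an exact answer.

One ordering (white drawn first) has probability 8/12 × 4/11 × 3/10 × 2/9 = 192/11880 = 8/495.
There are C(4,1) = 4 such orderings, each equally likely, so P = 4 × 8/495 = 32/495.

32/495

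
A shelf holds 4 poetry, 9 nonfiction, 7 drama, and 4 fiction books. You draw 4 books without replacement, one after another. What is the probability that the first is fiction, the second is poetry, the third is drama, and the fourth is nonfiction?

1/253

Chain rule:
P = 4/24 × 4/23 × 7/22 × 9/21 = 1008/255024 = 1/253.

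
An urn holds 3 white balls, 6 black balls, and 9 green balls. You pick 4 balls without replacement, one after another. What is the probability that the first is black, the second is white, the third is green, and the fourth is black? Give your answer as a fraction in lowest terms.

Multiply the probability of each draw given the previous ones:
P = 6/18 × 3/17 × 9/16 × 5/15 = 810/73440 = 3/272.

3/272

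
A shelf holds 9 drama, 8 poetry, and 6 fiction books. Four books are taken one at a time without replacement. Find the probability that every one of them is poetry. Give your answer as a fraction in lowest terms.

P = 8/23 × 7/22 × 6/21 × 5/20 = 1680/212520 = 2/253.

2/253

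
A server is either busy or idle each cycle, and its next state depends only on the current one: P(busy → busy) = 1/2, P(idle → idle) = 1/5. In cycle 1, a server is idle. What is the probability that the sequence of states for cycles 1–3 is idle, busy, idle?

Cycle 1 is given. For each transition, use the conditional probability from the current state:
P(busy | idle) = 4/5; P(idle | busy) = 1/2.
P = 4/5 × 1/2 = 4/10 = 2/5.

2/5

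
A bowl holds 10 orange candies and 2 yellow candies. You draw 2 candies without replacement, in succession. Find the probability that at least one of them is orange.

65/66

P(no orange) = 2/12 × 1/11 = 2/132 = 1/66.
P(at least one) = 1 − 1/66 = 65/66.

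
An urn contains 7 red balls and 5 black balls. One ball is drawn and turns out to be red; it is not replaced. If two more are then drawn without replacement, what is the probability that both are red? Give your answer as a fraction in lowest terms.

After the first draw, 6 of the remaining 11 balls are red.
P = 6/11 × 5/10 = 30/110 = 3/11.

3/11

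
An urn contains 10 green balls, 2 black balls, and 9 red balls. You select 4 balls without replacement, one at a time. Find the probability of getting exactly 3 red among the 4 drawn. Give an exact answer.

16/95

One ordering (red drawn first) has probability 9/21 × 8/20 × 7/19 × 12/18 = 6048/143640 = 4/95.
There are C(4,3) = 4 such orderings, each equally likely, so P = 4 × 4/95 = 16/95.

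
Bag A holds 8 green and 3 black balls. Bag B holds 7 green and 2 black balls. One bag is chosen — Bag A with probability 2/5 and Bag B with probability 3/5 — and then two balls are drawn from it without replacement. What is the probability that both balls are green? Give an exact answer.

From Bag A: P(both green) = (8/11)(7/10) = 28/55.
From Bag B: P(both green) = (7/9)(6/8) = 7/12.
Total probability = (2/5)(28/55) + (3/5)(7/12) = 609/1100.

609/1100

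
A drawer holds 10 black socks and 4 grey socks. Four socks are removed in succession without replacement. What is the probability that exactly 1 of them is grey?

480/1001

One ordering (grey drawn first) has probability 4/14 × 10/13 × 9/12 × 8/11 = 2880/24024 = 120/1001.
There are C(4,1) = 4 such orderings, each equally likely, so P = 4 × 120/1001 = 480/1001.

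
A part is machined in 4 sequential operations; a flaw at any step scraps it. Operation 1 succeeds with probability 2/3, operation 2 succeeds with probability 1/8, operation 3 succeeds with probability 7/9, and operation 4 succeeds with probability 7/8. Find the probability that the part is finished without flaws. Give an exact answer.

Each stage is reached only if all earlier stages succeed, so
P = 2/3 × 1/8 × 7/9 × 7/8 = 98/1728 = 49/864.

49/864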